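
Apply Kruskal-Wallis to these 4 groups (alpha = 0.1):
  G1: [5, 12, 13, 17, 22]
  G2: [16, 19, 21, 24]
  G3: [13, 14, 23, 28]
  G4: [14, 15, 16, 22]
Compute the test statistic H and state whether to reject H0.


Step 1: Combine all N = 17 observations and assign midranks.
sorted (value, group, rank): (5,G1,1), (12,G1,2), (13,G1,3.5), (13,G3,3.5), (14,G3,5.5), (14,G4,5.5), (15,G4,7), (16,G2,8.5), (16,G4,8.5), (17,G1,10), (19,G2,11), (21,G2,12), (22,G1,13.5), (22,G4,13.5), (23,G3,15), (24,G2,16), (28,G3,17)
Step 2: Sum ranks within each group.
R_1 = 30 (n_1 = 5)
R_2 = 47.5 (n_2 = 4)
R_3 = 41 (n_3 = 4)
R_4 = 34.5 (n_4 = 4)
Step 3: H = 12/(N(N+1)) * sum(R_i^2/n_i) - 3(N+1)
     = 12/(17*18) * (30^2/5 + 47.5^2/4 + 41^2/4 + 34.5^2/4) - 3*18
     = 0.039216 * 1461.88 - 54
     = 3.328431.
Step 4: Ties present; correction factor C = 1 - 24/(17^3 - 17) = 0.995098. Corrected H = 3.328431 / 0.995098 = 3.344828.
Step 5: Under H0, H ~ chi^2(3); p-value = 0.341452.
Step 6: alpha = 0.1. fail to reject H0.

H = 3.3448, df = 3, p = 0.341452, fail to reject H0.


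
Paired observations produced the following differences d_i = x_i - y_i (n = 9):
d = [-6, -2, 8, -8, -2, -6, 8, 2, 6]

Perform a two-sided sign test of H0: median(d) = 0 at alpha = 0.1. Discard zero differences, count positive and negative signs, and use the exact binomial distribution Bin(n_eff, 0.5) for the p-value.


Step 1: Discard zero differences. Original n = 9; n_eff = number of nonzero differences = 9.
Nonzero differences (with sign): -6, -2, +8, -8, -2, -6, +8, +2, +6
Step 2: Count signs: positive = 4, negative = 5.
Step 3: Under H0: P(positive) = 0.5, so the number of positives S ~ Bin(9, 0.5).
Step 4: Two-sided exact p-value = sum of Bin(9,0.5) probabilities at or below the observed probability = 1.000000.
Step 5: alpha = 0.1. fail to reject H0.

n_eff = 9, pos = 4, neg = 5, p = 1.000000, fail to reject H0.


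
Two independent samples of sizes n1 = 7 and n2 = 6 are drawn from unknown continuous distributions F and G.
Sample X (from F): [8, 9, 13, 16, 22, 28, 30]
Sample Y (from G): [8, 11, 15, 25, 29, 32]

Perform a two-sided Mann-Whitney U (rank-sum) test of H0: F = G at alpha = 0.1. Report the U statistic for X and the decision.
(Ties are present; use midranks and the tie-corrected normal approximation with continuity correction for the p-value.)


Step 1: Combine and sort all 13 observations; assign midranks.
sorted (value, group): (8,X), (8,Y), (9,X), (11,Y), (13,X), (15,Y), (16,X), (22,X), (25,Y), (28,X), (29,Y), (30,X), (32,Y)
ranks: 8->1.5, 8->1.5, 9->3, 11->4, 13->5, 15->6, 16->7, 22->8, 25->9, 28->10, 29->11, 30->12, 32->13
Step 2: Rank sum for X: R1 = 1.5 + 3 + 5 + 7 + 8 + 10 + 12 = 46.5.
Step 3: U_X = R1 - n1(n1+1)/2 = 46.5 - 7*8/2 = 46.5 - 28 = 18.5.
       U_Y = n1*n2 - U_X = 42 - 18.5 = 23.5.
Step 4: Ties are present, so use the tie-corrected normal approximation (with continuity correction) for the p-value.
Step 5: p-value = 0.774796; compare to alpha = 0.1. fail to reject H0.

U_X = 18.5, p = 0.774796, fail to reject H0 at alpha = 0.1.


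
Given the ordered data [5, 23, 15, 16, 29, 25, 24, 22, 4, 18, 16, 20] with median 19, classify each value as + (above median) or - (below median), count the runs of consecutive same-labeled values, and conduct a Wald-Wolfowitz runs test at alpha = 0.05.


Step 1: Compute median = 19; label A = above, B = below.
Labels in order: BABBAAAABBBA  (n_A = 6, n_B = 6)
Step 2: Count runs R = 6.
Step 3: Under H0 (random ordering), E[R] = 2*n_A*n_B/(n_A+n_B) + 1 = 2*6*6/12 + 1 = 7.0000.
        Var[R] = 2*n_A*n_B*(2*n_A*n_B - n_A - n_B) / ((n_A+n_B)^2 * (n_A+n_B-1)) = 4320/1584 = 2.7273.
        SD[R] = 1.6514.
Step 4: Continuity-corrected z = (R + 0.5 - E[R]) / SD[R] = (6 + 0.5 - 7.0000) / 1.6514 = -0.3028.
Step 5: Two-sided p-value via normal approximation = 2*(1 - Phi(|z|)) = 0.762069.
Step 6: alpha = 0.05. fail to reject H0.

R = 6, z = -0.3028, p = 0.762069, fail to reject H0.


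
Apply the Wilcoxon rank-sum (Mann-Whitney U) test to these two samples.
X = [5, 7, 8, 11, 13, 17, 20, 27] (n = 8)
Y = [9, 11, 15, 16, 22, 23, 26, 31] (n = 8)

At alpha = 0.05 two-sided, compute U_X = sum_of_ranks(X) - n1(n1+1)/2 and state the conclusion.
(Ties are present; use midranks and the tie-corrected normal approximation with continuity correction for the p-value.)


Step 1: Combine and sort all 16 observations; assign midranks.
sorted (value, group): (5,X), (7,X), (8,X), (9,Y), (11,X), (11,Y), (13,X), (15,Y), (16,Y), (17,X), (20,X), (22,Y), (23,Y), (26,Y), (27,X), (31,Y)
ranks: 5->1, 7->2, 8->3, 9->4, 11->5.5, 11->5.5, 13->7, 15->8, 16->9, 17->10, 20->11, 22->12, 23->13, 26->14, 27->15, 31->16
Step 2: Rank sum for X: R1 = 1 + 2 + 3 + 5.5 + 7 + 10 + 11 + 15 = 54.5.
Step 3: U_X = R1 - n1(n1+1)/2 = 54.5 - 8*9/2 = 54.5 - 36 = 18.5.
       U_Y = n1*n2 - U_X = 64 - 18.5 = 45.5.
Step 4: Ties are present, so use the tie-corrected normal approximation (with continuity correction) for the p-value.
Step 5: p-value = 0.171852; compare to alpha = 0.05. fail to reject H0.

U_X = 18.5, p = 0.171852, fail to reject H0 at alpha = 0.05.


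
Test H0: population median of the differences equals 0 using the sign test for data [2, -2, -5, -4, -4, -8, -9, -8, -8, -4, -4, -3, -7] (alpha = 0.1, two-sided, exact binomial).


Step 1: Discard zero differences. Original n = 13; n_eff = number of nonzero differences = 13.
Nonzero differences (with sign): +2, -2, -5, -4, -4, -8, -9, -8, -8, -4, -4, -3, -7
Step 2: Count signs: positive = 1, negative = 12.
Step 3: Under H0: P(positive) = 0.5, so the number of positives S ~ Bin(13, 0.5).
Step 4: Two-sided exact p-value = sum of Bin(13,0.5) probabilities at or below the observed probability = 0.003418.
Step 5: alpha = 0.1. reject H0.

n_eff = 13, pos = 1, neg = 12, p = 0.003418, reject H0.


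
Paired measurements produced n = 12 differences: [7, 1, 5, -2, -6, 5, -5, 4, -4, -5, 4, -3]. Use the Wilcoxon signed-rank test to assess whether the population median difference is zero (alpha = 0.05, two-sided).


Step 1: Drop any zero differences (none here) and take |d_i|.
|d| = [7, 1, 5, 2, 6, 5, 5, 4, 4, 5, 4, 3]
Step 2: Midrank |d_i| (ties get averaged ranks).
ranks: |7|->12, |1|->1, |5|->8.5, |2|->2, |6|->11, |5|->8.5, |5|->8.5, |4|->5, |4|->5, |5|->8.5, |4|->5, |3|->3
Step 3: Attach original signs; sum ranks with positive sign and with negative sign.
W+ = 12 + 1 + 8.5 + 8.5 + 5 + 5 = 40
W- = 2 + 11 + 8.5 + 5 + 8.5 + 3 = 38
(Check: W+ + W- = 78 should equal n(n+1)/2 = 78.)
Step 4: Test statistic W = min(W+, W-) = 38.
Step 5: Ties in |d|, so use the tie-corrected normal approximation.
        E[W] = n(n+1)/4 = 12*13/4 = 39.
        Tie groups: |d|=4 (t=3), |d|=5 (t=4); sum(t^3 - t) = 84.
        Var[W] = n(n+1)(2n+1)/24 - sum(t^3-t)/48 = 3900/24 - 84/48 = 160.75.
        z = (W - E[W]) / sqrt(Var[W]) = (38 - 39) / 12.6787 = -0.0789.
        Two-sided p = 2*Phi(z) = 0.937134.
Step 6: alpha = 0.05. fail to reject H0.

W+ = 40, W- = 38, W = min = 38, p = 0.937134, fail to reject H0.


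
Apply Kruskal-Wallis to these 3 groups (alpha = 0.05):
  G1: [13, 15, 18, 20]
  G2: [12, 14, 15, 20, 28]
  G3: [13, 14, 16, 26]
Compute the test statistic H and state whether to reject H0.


Step 1: Combine all N = 13 observations and assign midranks.
sorted (value, group, rank): (12,G2,1), (13,G1,2.5), (13,G3,2.5), (14,G2,4.5), (14,G3,4.5), (15,G1,6.5), (15,G2,6.5), (16,G3,8), (18,G1,9), (20,G1,10.5), (20,G2,10.5), (26,G3,12), (28,G2,13)
Step 2: Sum ranks within each group.
R_1 = 28.5 (n_1 = 4)
R_2 = 35.5 (n_2 = 5)
R_3 = 27 (n_3 = 4)
Step 3: H = 12/(N(N+1)) * sum(R_i^2/n_i) - 3(N+1)
     = 12/(13*14) * (28.5^2/4 + 35.5^2/5 + 27^2/4) - 3*14
     = 0.065934 * 637.362 - 42
     = 0.023901.
Step 4: Ties present; correction factor C = 1 - 24/(13^3 - 13) = 0.989011. Corrected H = 0.023901 / 0.989011 = 0.024167.
Step 5: Under H0, H ~ chi^2(2); p-value = 0.987989.
Step 6: alpha = 0.05. fail to reject H0.

H = 0.0242, df = 2, p = 0.987989, fail to reject H0.


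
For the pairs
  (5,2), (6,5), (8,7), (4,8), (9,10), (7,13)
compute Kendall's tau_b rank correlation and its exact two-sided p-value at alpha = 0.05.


Step 1: Enumerate the 15 unordered pairs (i,j) with i<j and classify each by sign(x_j-x_i) * sign(y_j-y_i).
  (1,2):dx=+1,dy=+3->C; (1,3):dx=+3,dy=+5->C; (1,4):dx=-1,dy=+6->D; (1,5):dx=+4,dy=+8->C
  (1,6):dx=+2,dy=+11->C; (2,3):dx=+2,dy=+2->C; (2,4):dx=-2,dy=+3->D; (2,5):dx=+3,dy=+5->C
  (2,6):dx=+1,dy=+8->C; (3,4):dx=-4,dy=+1->D; (3,5):dx=+1,dy=+3->C; (3,6):dx=-1,dy=+6->D
  (4,5):dx=+5,dy=+2->C; (4,6):dx=+3,dy=+5->C; (5,6):dx=-2,dy=+3->D
Step 2: C = 10, D = 5, total pairs = 15.
Step 3: tau = (C - D)/(n(n-1)/2) = (10 - 5)/15 = 0.333333.
Step 4: Exact two-sided p-value (enumerate n! = 720 permutations of y under H0): p = 0.469444.
Step 5: alpha = 0.05. fail to reject H0.

tau_b = 0.3333 (C=10, D=5), p = 0.469444, fail to reject H0.


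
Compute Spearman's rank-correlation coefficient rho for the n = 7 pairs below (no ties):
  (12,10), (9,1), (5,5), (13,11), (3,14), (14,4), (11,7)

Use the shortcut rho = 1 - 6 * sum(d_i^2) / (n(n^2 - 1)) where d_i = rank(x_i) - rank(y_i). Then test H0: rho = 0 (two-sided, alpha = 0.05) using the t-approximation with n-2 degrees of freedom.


Step 1: Rank x and y separately (midranks; no ties here).
rank(x): 12->5, 9->3, 5->2, 13->6, 3->1, 14->7, 11->4
rank(y): 10->5, 1->1, 5->3, 11->6, 14->7, 4->2, 7->4
Step 2: d_i = R_x(i) - R_y(i); compute d_i^2.
  (5-5)^2=0, (3-1)^2=4, (2-3)^2=1, (6-6)^2=0, (1-7)^2=36, (7-2)^2=25, (4-4)^2=0
sum(d^2) = 66.
Step 3: rho = 1 - 6*66 / (7*(7^2 - 1)) = 1 - 396/336 = -0.178571.
Step 4: Under H0, t = rho * sqrt((n-2)/(1-rho^2)) = -0.4058 ~ t(5).
Step 5: Two-sided p-value from the t-distribution with 5 df = 0.701658.
Step 6: alpha = 0.05. fail to reject H0.

rho = -0.1786, p = 0.701658, fail to reject H0 at alpha = 0.05.


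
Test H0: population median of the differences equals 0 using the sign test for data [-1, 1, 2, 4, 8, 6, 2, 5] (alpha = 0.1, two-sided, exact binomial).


Step 1: Discard zero differences. Original n = 8; n_eff = number of nonzero differences = 8.
Nonzero differences (with sign): -1, +1, +2, +4, +8, +6, +2, +5
Step 2: Count signs: positive = 7, negative = 1.
Step 3: Under H0: P(positive) = 0.5, so the number of positives S ~ Bin(8, 0.5).
Step 4: Two-sided exact p-value = sum of Bin(8,0.5) probabilities at or below the observed probability = 0.070312.
Step 5: alpha = 0.1. reject H0.

n_eff = 8, pos = 7, neg = 1, p = 0.070312, reject H0.


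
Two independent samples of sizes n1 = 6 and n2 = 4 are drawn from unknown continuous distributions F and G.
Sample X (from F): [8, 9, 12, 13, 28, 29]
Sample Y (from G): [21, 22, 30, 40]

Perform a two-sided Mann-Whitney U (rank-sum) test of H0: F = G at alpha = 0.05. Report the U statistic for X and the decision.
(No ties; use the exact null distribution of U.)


Step 1: Combine and sort all 10 observations; assign midranks.
sorted (value, group): (8,X), (9,X), (12,X), (13,X), (21,Y), (22,Y), (28,X), (29,X), (30,Y), (40,Y)
ranks: 8->1, 9->2, 12->3, 13->4, 21->5, 22->6, 28->7, 29->8, 30->9, 40->10
Step 2: Rank sum for X: R1 = 1 + 2 + 3 + 4 + 7 + 8 = 25.
Step 3: U_X = R1 - n1(n1+1)/2 = 25 - 6*7/2 = 25 - 21 = 4.
       U_Y = n1*n2 - U_X = 24 - 4 = 20.
Step 4: No ties, so the exact null distribution of U (based on enumerating the C(10,6) = 210 equally likely rank assignments) gives the two-sided p-value.
Step 5: p-value = 0.114286; compare to alpha = 0.05. fail to reject H0.

U_X = 4, p = 0.114286, fail to reject H0 at alpha = 0.05.


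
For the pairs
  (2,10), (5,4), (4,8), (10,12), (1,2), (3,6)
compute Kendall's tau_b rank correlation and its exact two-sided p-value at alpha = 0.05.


Step 1: Enumerate the 15 unordered pairs (i,j) with i<j and classify each by sign(x_j-x_i) * sign(y_j-y_i).
  (1,2):dx=+3,dy=-6->D; (1,3):dx=+2,dy=-2->D; (1,4):dx=+8,dy=+2->C; (1,5):dx=-1,dy=-8->C
  (1,6):dx=+1,dy=-4->D; (2,3):dx=-1,dy=+4->D; (2,4):dx=+5,dy=+8->C; (2,5):dx=-4,dy=-2->C
  (2,6):dx=-2,dy=+2->D; (3,4):dx=+6,dy=+4->C; (3,5):dx=-3,dy=-6->C; (3,6):dx=-1,dy=-2->C
  (4,5):dx=-9,dy=-10->C; (4,6):dx=-7,dy=-6->C; (5,6):dx=+2,dy=+4->C
Step 2: C = 10, D = 5, total pairs = 15.
Step 3: tau = (C - D)/(n(n-1)/2) = (10 - 5)/15 = 0.333333.
Step 4: Exact two-sided p-value (enumerate n! = 720 permutations of y under H0): p = 0.469444.
Step 5: alpha = 0.05. fail to reject H0.

tau_b = 0.3333 (C=10, D=5), p = 0.469444, fail to reject H0.


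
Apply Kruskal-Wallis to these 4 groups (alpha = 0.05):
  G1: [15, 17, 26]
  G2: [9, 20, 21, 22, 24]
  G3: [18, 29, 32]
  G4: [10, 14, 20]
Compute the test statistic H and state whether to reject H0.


Step 1: Combine all N = 14 observations and assign midranks.
sorted (value, group, rank): (9,G2,1), (10,G4,2), (14,G4,3), (15,G1,4), (17,G1,5), (18,G3,6), (20,G2,7.5), (20,G4,7.5), (21,G2,9), (22,G2,10), (24,G2,11), (26,G1,12), (29,G3,13), (32,G3,14)
Step 2: Sum ranks within each group.
R_1 = 21 (n_1 = 3)
R_2 = 38.5 (n_2 = 5)
R_3 = 33 (n_3 = 3)
R_4 = 12.5 (n_4 = 3)
Step 3: H = 12/(N(N+1)) * sum(R_i^2/n_i) - 3(N+1)
     = 12/(14*15) * (21^2/3 + 38.5^2/5 + 33^2/3 + 12.5^2/3) - 3*15
     = 0.057143 * 858.533 - 45
     = 4.059048.
Step 4: Ties present; correction factor C = 1 - 6/(14^3 - 14) = 0.997802. Corrected H = 4.059048 / 0.997802 = 4.067988.
Step 5: Under H0, H ~ chi^2(3); p-value = 0.254216.
Step 6: alpha = 0.05. fail to reject H0.

H = 4.0680, df = 3, p = 0.254216, fail to reject H0.


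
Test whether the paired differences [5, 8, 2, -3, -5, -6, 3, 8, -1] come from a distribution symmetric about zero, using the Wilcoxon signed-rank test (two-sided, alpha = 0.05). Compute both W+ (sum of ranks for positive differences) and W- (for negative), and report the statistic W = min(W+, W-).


Step 1: Drop any zero differences (none here) and take |d_i|.
|d| = [5, 8, 2, 3, 5, 6, 3, 8, 1]
Step 2: Midrank |d_i| (ties get averaged ranks).
ranks: |5|->5.5, |8|->8.5, |2|->2, |3|->3.5, |5|->5.5, |6|->7, |3|->3.5, |8|->8.5, |1|->1
Step 3: Attach original signs; sum ranks with positive sign and with negative sign.
W+ = 5.5 + 8.5 + 2 + 3.5 + 8.5 = 28
W- = 3.5 + 5.5 + 7 + 1 = 17
(Check: W+ + W- = 45 should equal n(n+1)/2 = 45.)
Step 4: Test statistic W = min(W+, W-) = 17.
Step 5: Ties in |d|, so use the tie-corrected normal approximation.
        E[W] = n(n+1)/4 = 9*10/4 = 22.5.
        Tie groups: |d|=3 (t=2), |d|=5 (t=2), |d|=8 (t=2); sum(t^3 - t) = 18.
        Var[W] = n(n+1)(2n+1)/24 - sum(t^3-t)/48 = 1710/24 - 18/48 = 70.875.
        z = (W - E[W]) / sqrt(Var[W]) = (17 - 22.5) / 8.4187 = -0.6533.
        Two-sided p = 2*Phi(z) = 0.513560.
Step 6: alpha = 0.05. fail to reject H0.

W+ = 28, W- = 17, W = min = 17, p = 0.513560, fail to reject H0.


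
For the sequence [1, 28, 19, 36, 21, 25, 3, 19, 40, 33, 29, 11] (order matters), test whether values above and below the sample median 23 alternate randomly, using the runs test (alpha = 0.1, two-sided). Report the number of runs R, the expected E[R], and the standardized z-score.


Step 1: Compute median = 23; label A = above, B = below.
Labels in order: BABABABBAAAB  (n_A = 6, n_B = 6)
Step 2: Count runs R = 9.
Step 3: Under H0 (random ordering), E[R] = 2*n_A*n_B/(n_A+n_B) + 1 = 2*6*6/12 + 1 = 7.0000.
        Var[R] = 2*n_A*n_B*(2*n_A*n_B - n_A - n_B) / ((n_A+n_B)^2 * (n_A+n_B-1)) = 4320/1584 = 2.7273.
        SD[R] = 1.6514.
Step 4: Continuity-corrected z = (R - 0.5 - E[R]) / SD[R] = (9 - 0.5 - 7.0000) / 1.6514 = 0.9083.
Step 5: Two-sided p-value via normal approximation = 2*(1 - Phi(|z|)) = 0.363722.
Step 6: alpha = 0.1. fail to reject H0.

R = 9, z = 0.9083, p = 0.363722, fail to reject H0.


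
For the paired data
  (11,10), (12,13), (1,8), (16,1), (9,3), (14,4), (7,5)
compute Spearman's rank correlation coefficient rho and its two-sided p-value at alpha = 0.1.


Step 1: Rank x and y separately (midranks; no ties here).
rank(x): 11->4, 12->5, 1->1, 16->7, 9->3, 14->6, 7->2
rank(y): 10->6, 13->7, 8->5, 1->1, 3->2, 4->3, 5->4
Step 2: d_i = R_x(i) - R_y(i); compute d_i^2.
  (4-6)^2=4, (5-7)^2=4, (1-5)^2=16, (7-1)^2=36, (3-2)^2=1, (6-3)^2=9, (2-4)^2=4
sum(d^2) = 74.
Step 3: rho = 1 - 6*74 / (7*(7^2 - 1)) = 1 - 444/336 = -0.321429.
Step 4: Under H0, t = rho * sqrt((n-2)/(1-rho^2)) = -0.7590 ~ t(5).
Step 5: Two-sided p-value from the t-distribution with 5 df = 0.482072.
Step 6: alpha = 0.1. fail to reject H0.

rho = -0.3214, p = 0.482072, fail to reject H0 at alpha = 0.1.


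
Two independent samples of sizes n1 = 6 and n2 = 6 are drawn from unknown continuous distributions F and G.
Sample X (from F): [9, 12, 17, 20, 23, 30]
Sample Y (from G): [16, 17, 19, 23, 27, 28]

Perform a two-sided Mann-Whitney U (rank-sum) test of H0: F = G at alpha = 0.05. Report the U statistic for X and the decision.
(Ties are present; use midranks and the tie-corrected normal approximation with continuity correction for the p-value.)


Step 1: Combine and sort all 12 observations; assign midranks.
sorted (value, group): (9,X), (12,X), (16,Y), (17,X), (17,Y), (19,Y), (20,X), (23,X), (23,Y), (27,Y), (28,Y), (30,X)
ranks: 9->1, 12->2, 16->3, 17->4.5, 17->4.5, 19->6, 20->7, 23->8.5, 23->8.5, 27->10, 28->11, 30->12
Step 2: Rank sum for X: R1 = 1 + 2 + 4.5 + 7 + 8.5 + 12 = 35.
Step 3: U_X = R1 - n1(n1+1)/2 = 35 - 6*7/2 = 35 - 21 = 14.
       U_Y = n1*n2 - U_X = 36 - 14 = 22.
Step 4: Ties are present, so use the tie-corrected normal approximation (with continuity correction) for the p-value.
Step 5: p-value = 0.573831; compare to alpha = 0.05. fail to reject H0.

U_X = 14, p = 0.573831, fail to reject H0 at alpha = 0.05.


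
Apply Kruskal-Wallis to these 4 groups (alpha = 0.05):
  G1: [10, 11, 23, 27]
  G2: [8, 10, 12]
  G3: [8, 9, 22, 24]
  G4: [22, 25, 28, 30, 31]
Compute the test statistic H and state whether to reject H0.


Step 1: Combine all N = 16 observations and assign midranks.
sorted (value, group, rank): (8,G2,1.5), (8,G3,1.5), (9,G3,3), (10,G1,4.5), (10,G2,4.5), (11,G1,6), (12,G2,7), (22,G3,8.5), (22,G4,8.5), (23,G1,10), (24,G3,11), (25,G4,12), (27,G1,13), (28,G4,14), (30,G4,15), (31,G4,16)
Step 2: Sum ranks within each group.
R_1 = 33.5 (n_1 = 4)
R_2 = 13 (n_2 = 3)
R_3 = 24 (n_3 = 4)
R_4 = 65.5 (n_4 = 5)
Step 3: H = 12/(N(N+1)) * sum(R_i^2/n_i) - 3(N+1)
     = 12/(16*17) * (33.5^2/4 + 13^2/3 + 24^2/4 + 65.5^2/5) - 3*17
     = 0.044118 * 1338.95 - 51
     = 8.071140.
Step 4: Ties present; correction factor C = 1 - 18/(16^3 - 16) = 0.995588. Corrected H = 8.071140 / 0.995588 = 8.106905.
Step 5: Under H0, H ~ chi^2(3); p-value = 0.043853.
Step 6: alpha = 0.05. reject H0.

H = 8.1069, df = 3, p = 0.043853, reject H0.


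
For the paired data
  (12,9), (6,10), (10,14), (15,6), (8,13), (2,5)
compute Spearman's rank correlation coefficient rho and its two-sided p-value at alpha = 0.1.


Step 1: Rank x and y separately (midranks; no ties here).
rank(x): 12->5, 6->2, 10->4, 15->6, 8->3, 2->1
rank(y): 9->3, 10->4, 14->6, 6->2, 13->5, 5->1
Step 2: d_i = R_x(i) - R_y(i); compute d_i^2.
  (5-3)^2=4, (2-4)^2=4, (4-6)^2=4, (6-2)^2=16, (3-5)^2=4, (1-1)^2=0
sum(d^2) = 32.
Step 3: rho = 1 - 6*32 / (6*(6^2 - 1)) = 1 - 192/210 = 0.085714.
Step 4: Under H0, t = rho * sqrt((n-2)/(1-rho^2)) = 0.1721 ~ t(4).
Step 5: Two-sided p-value from the t-distribution with 4 df = 0.871743.
Step 6: alpha = 0.1. fail to reject H0.

rho = 0.0857, p = 0.871743, fail to reject H0 at alpha = 0.1.


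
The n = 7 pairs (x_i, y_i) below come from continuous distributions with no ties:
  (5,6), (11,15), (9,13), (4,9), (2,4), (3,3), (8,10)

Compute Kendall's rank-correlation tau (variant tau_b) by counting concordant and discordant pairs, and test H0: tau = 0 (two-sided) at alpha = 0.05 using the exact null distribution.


Step 1: Enumerate the 21 unordered pairs (i,j) with i<j and classify each by sign(x_j-x_i) * sign(y_j-y_i).
  (1,2):dx=+6,dy=+9->C; (1,3):dx=+4,dy=+7->C; (1,4):dx=-1,dy=+3->D; (1,5):dx=-3,dy=-2->C
  (1,6):dx=-2,dy=-3->C; (1,7):dx=+3,dy=+4->C; (2,3):dx=-2,dy=-2->C; (2,4):dx=-7,dy=-6->C
  (2,5):dx=-9,dy=-11->C; (2,6):dx=-8,dy=-12->C; (2,7):dx=-3,dy=-5->C; (3,4):dx=-5,dy=-4->C
  (3,5):dx=-7,dy=-9->C; (3,6):dx=-6,dy=-10->C; (3,7):dx=-1,dy=-3->C; (4,5):dx=-2,dy=-5->C
  (4,6):dx=-1,dy=-6->C; (4,7):dx=+4,dy=+1->C; (5,6):dx=+1,dy=-1->D; (5,7):dx=+6,dy=+6->C
  (6,7):dx=+5,dy=+7->C
Step 2: C = 19, D = 2, total pairs = 21.
Step 3: tau = (C - D)/(n(n-1)/2) = (19 - 2)/21 = 0.809524.
Step 4: Exact two-sided p-value (enumerate n! = 5040 permutations of y under H0): p = 0.010714.
Step 5: alpha = 0.05. reject H0.

tau_b = 0.8095 (C=19, D=2), p = 0.010714, reject H0.


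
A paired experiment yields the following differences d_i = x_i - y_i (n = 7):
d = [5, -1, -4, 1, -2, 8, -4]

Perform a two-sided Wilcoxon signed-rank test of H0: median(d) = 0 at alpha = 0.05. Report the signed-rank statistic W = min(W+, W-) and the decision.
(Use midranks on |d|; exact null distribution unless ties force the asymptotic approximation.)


Step 1: Drop any zero differences (none here) and take |d_i|.
|d| = [5, 1, 4, 1, 2, 8, 4]
Step 2: Midrank |d_i| (ties get averaged ranks).
ranks: |5|->6, |1|->1.5, |4|->4.5, |1|->1.5, |2|->3, |8|->7, |4|->4.5
Step 3: Attach original signs; sum ranks with positive sign and with negative sign.
W+ = 6 + 1.5 + 7 = 14.5
W- = 1.5 + 4.5 + 3 + 4.5 = 13.5
(Check: W+ + W- = 28 should equal n(n+1)/2 = 28.)
Step 4: Test statistic W = min(W+, W-) = 13.5.
Step 5: Ties in |d|, so use the tie-corrected normal approximation.
        E[W] = n(n+1)/4 = 7*8/4 = 14.
        Tie groups: |d|=1 (t=2), |d|=4 (t=2); sum(t^3 - t) = 12.
        Var[W] = n(n+1)(2n+1)/24 - sum(t^3-t)/48 = 840/24 - 12/48 = 34.75.
        z = (W - E[W]) / sqrt(Var[W]) = (13.5 - 14) / 5.8949 = -0.0848.
        Two-sided p = 2*Phi(z) = 0.932405.
Step 6: alpha = 0.05. fail to reject H0.

W+ = 14.5, W- = 13.5, W = min = 13.5, p = 0.932405, fail to reject H0.


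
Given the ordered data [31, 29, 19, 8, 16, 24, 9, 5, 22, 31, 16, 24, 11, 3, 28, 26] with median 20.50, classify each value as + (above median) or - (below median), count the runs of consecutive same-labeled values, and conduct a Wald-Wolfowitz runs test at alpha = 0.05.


Step 1: Compute median = 20.50; label A = above, B = below.
Labels in order: AABBBABBAABABBAA  (n_A = 8, n_B = 8)
Step 2: Count runs R = 9.
Step 3: Under H0 (random ordering), E[R] = 2*n_A*n_B/(n_A+n_B) + 1 = 2*8*8/16 + 1 = 9.0000.
        Var[R] = 2*n_A*n_B*(2*n_A*n_B - n_A - n_B) / ((n_A+n_B)^2 * (n_A+n_B-1)) = 14336/3840 = 3.7333.
        SD[R] = 1.9322.
Step 4: R = E[R], so z = 0 with no continuity correction.
Step 5: Two-sided p-value via normal approximation = 2*(1 - Phi(|z|)) = 1.000000.
Step 6: alpha = 0.05. fail to reject H0.

R = 9, z = 0.0000, p = 1.000000, fail to reject H0.


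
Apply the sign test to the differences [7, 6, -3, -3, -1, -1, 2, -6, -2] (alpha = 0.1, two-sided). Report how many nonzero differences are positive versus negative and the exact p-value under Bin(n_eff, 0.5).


Step 1: Discard zero differences. Original n = 9; n_eff = number of nonzero differences = 9.
Nonzero differences (with sign): +7, +6, -3, -3, -1, -1, +2, -6, -2
Step 2: Count signs: positive = 3, negative = 6.
Step 3: Under H0: P(positive) = 0.5, so the number of positives S ~ Bin(9, 0.5).
Step 4: Two-sided exact p-value = sum of Bin(9,0.5) probabilities at or below the observed probability = 0.507812.
Step 5: alpha = 0.1. fail to reject H0.

n_eff = 9, pos = 3, neg = 6, p = 0.507812, fail to reject H0.


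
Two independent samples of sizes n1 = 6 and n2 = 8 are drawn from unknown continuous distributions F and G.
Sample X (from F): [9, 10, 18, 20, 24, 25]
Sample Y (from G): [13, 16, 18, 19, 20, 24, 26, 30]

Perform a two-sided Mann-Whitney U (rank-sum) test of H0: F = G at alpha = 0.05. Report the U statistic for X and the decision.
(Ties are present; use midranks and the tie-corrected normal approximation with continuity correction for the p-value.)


Step 1: Combine and sort all 14 observations; assign midranks.
sorted (value, group): (9,X), (10,X), (13,Y), (16,Y), (18,X), (18,Y), (19,Y), (20,X), (20,Y), (24,X), (24,Y), (25,X), (26,Y), (30,Y)
ranks: 9->1, 10->2, 13->3, 16->4, 18->5.5, 18->5.5, 19->7, 20->8.5, 20->8.5, 24->10.5, 24->10.5, 25->12, 26->13, 30->14
Step 2: Rank sum for X: R1 = 1 + 2 + 5.5 + 8.5 + 10.5 + 12 = 39.5.
Step 3: U_X = R1 - n1(n1+1)/2 = 39.5 - 6*7/2 = 39.5 - 21 = 18.5.
       U_Y = n1*n2 - U_X = 48 - 18.5 = 29.5.
Step 4: Ties are present, so use the tie-corrected normal approximation (with continuity correction) for the p-value.
Step 5: p-value = 0.517221; compare to alpha = 0.05. fail to reject H0.

U_X = 18.5, p = 0.517221, fail to reject H0 at alpha = 0.05.


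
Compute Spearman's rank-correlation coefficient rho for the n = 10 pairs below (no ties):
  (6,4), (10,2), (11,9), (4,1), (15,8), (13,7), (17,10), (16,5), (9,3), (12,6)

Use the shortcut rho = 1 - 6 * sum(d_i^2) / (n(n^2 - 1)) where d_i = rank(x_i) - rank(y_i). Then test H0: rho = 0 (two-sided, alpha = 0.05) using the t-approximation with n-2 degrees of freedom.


Step 1: Rank x and y separately (midranks; no ties here).
rank(x): 6->2, 10->4, 11->5, 4->1, 15->8, 13->7, 17->10, 16->9, 9->3, 12->6
rank(y): 4->4, 2->2, 9->9, 1->1, 8->8, 7->7, 10->10, 5->5, 3->3, 6->6
Step 2: d_i = R_x(i) - R_y(i); compute d_i^2.
  (2-4)^2=4, (4-2)^2=4, (5-9)^2=16, (1-1)^2=0, (8-8)^2=0, (7-7)^2=0, (10-10)^2=0, (9-5)^2=16, (3-3)^2=0, (6-6)^2=0
sum(d^2) = 40.
Step 3: rho = 1 - 6*40 / (10*(10^2 - 1)) = 1 - 240/990 = 0.757576.
Step 4: Under H0, t = rho * sqrt((n-2)/(1-rho^2)) = 3.2827 ~ t(8).
Step 5: Two-sided p-value from the t-distribution with 8 df = 0.011143.
Step 6: alpha = 0.05. reject H0.

rho = 0.7576, p = 0.011143, reject H0 at alpha = 0.05.


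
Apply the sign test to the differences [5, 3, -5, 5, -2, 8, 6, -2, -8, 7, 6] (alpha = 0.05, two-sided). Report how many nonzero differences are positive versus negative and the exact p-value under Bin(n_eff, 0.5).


Step 1: Discard zero differences. Original n = 11; n_eff = number of nonzero differences = 11.
Nonzero differences (with sign): +5, +3, -5, +5, -2, +8, +6, -2, -8, +7, +6
Step 2: Count signs: positive = 7, negative = 4.
Step 3: Under H0: P(positive) = 0.5, so the number of positives S ~ Bin(11, 0.5).
Step 4: Two-sided exact p-value = sum of Bin(11,0.5) probabilities at or below the observed probability = 0.548828.
Step 5: alpha = 0.05. fail to reject H0.

n_eff = 11, pos = 7, neg = 4, p = 0.548828, fail to reject H0.


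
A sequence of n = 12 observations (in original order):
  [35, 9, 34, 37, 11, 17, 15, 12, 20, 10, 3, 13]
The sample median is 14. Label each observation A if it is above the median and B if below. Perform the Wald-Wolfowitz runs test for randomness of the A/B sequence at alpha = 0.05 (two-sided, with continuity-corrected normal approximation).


Step 1: Compute median = 14; label A = above, B = below.
Labels in order: ABAABAABABBB  (n_A = 6, n_B = 6)
Step 2: Count runs R = 8.
Step 3: Under H0 (random ordering), E[R] = 2*n_A*n_B/(n_A+n_B) + 1 = 2*6*6/12 + 1 = 7.0000.
        Var[R] = 2*n_A*n_B*(2*n_A*n_B - n_A - n_B) / ((n_A+n_B)^2 * (n_A+n_B-1)) = 4320/1584 = 2.7273.
        SD[R] = 1.6514.
Step 4: Continuity-corrected z = (R - 0.5 - E[R]) / SD[R] = (8 - 0.5 - 7.0000) / 1.6514 = 0.3028.
Step 5: Two-sided p-value via normal approximation = 2*(1 - Phi(|z|)) = 0.762069.
Step 6: alpha = 0.05. fail to reject H0.

R = 8, z = 0.3028, p = 0.762069, fail to reject H0.


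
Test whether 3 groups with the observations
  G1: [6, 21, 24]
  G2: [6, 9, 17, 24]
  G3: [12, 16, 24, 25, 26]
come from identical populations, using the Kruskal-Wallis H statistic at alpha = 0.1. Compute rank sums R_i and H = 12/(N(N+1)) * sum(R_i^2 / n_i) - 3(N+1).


Step 1: Combine all N = 12 observations and assign midranks.
sorted (value, group, rank): (6,G1,1.5), (6,G2,1.5), (9,G2,3), (12,G3,4), (16,G3,5), (17,G2,6), (21,G1,7), (24,G1,9), (24,G2,9), (24,G3,9), (25,G3,11), (26,G3,12)
Step 2: Sum ranks within each group.
R_1 = 17.5 (n_1 = 3)
R_2 = 19.5 (n_2 = 4)
R_3 = 41 (n_3 = 5)
Step 3: H = 12/(N(N+1)) * sum(R_i^2/n_i) - 3(N+1)
     = 12/(12*13) * (17.5^2/3 + 19.5^2/4 + 41^2/5) - 3*13
     = 0.076923 * 533.346 - 39
     = 2.026603.
Step 4: Ties present; correction factor C = 1 - 30/(12^3 - 12) = 0.982517. Corrected H = 2.026603 / 0.982517 = 2.062663.
Step 5: Under H0, H ~ chi^2(2); p-value = 0.356532.
Step 6: alpha = 0.1. fail to reject H0.

H = 2.0627, df = 2, p = 0.356532, fail to reject H0.


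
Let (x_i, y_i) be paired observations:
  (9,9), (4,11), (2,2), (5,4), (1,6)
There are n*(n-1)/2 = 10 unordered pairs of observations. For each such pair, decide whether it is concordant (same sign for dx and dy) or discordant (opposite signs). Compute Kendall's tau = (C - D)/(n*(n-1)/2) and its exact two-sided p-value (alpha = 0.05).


Step 1: Enumerate the 10 unordered pairs (i,j) with i<j and classify each by sign(x_j-x_i) * sign(y_j-y_i).
  (1,2):dx=-5,dy=+2->D; (1,3):dx=-7,dy=-7->C; (1,4):dx=-4,dy=-5->C; (1,5):dx=-8,dy=-3->C
  (2,3):dx=-2,dy=-9->C; (2,4):dx=+1,dy=-7->D; (2,5):dx=-3,dy=-5->C; (3,4):dx=+3,dy=+2->C
  (3,5):dx=-1,dy=+4->D; (4,5):dx=-4,dy=+2->D
Step 2: C = 6, D = 4, total pairs = 10.
Step 3: tau = (C - D)/(n(n-1)/2) = (6 - 4)/10 = 0.200000.
Step 4: Exact two-sided p-value (enumerate n! = 120 permutations of y under H0): p = 0.816667.
Step 5: alpha = 0.05. fail to reject H0.

tau_b = 0.2000 (C=6, D=4), p = 0.816667, fail to reject H0.


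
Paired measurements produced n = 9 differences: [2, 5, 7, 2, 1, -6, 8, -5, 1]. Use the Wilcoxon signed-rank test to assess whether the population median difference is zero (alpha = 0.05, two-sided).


Step 1: Drop any zero differences (none here) and take |d_i|.
|d| = [2, 5, 7, 2, 1, 6, 8, 5, 1]
Step 2: Midrank |d_i| (ties get averaged ranks).
ranks: |2|->3.5, |5|->5.5, |7|->8, |2|->3.5, |1|->1.5, |6|->7, |8|->9, |5|->5.5, |1|->1.5
Step 3: Attach original signs; sum ranks with positive sign and with negative sign.
W+ = 3.5 + 5.5 + 8 + 3.5 + 1.5 + 9 + 1.5 = 32.5
W- = 7 + 5.5 = 12.5
(Check: W+ + W- = 45 should equal n(n+1)/2 = 45.)
Step 4: Test statistic W = min(W+, W-) = 12.5.
Step 5: Ties in |d|, so use the tie-corrected normal approximation.
        E[W] = n(n+1)/4 = 9*10/4 = 22.5.
        Tie groups: |d|=1 (t=2), |d|=2 (t=2), |d|=5 (t=2); sum(t^3 - t) = 18.
        Var[W] = n(n+1)(2n+1)/24 - sum(t^3-t)/48 = 1710/24 - 18/48 = 70.875.
        z = (W - E[W]) / sqrt(Var[W]) = (12.5 - 22.5) / 8.4187 = -1.1878.
        Two-sided p = 2*Phi(z) = 0.234901.
Step 6: alpha = 0.05. fail to reject H0.

W+ = 32.5, W- = 12.5, W = min = 12.5, p = 0.234901, fail to reject H0.


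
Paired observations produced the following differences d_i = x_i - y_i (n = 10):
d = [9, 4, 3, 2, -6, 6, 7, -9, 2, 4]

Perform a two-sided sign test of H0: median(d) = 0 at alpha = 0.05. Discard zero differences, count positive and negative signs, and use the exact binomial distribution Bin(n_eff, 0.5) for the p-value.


Step 1: Discard zero differences. Original n = 10; n_eff = number of nonzero differences = 10.
Nonzero differences (with sign): +9, +4, +3, +2, -6, +6, +7, -9, +2, +4
Step 2: Count signs: positive = 8, negative = 2.
Step 3: Under H0: P(positive) = 0.5, so the number of positives S ~ Bin(10, 0.5).
Step 4: Two-sided exact p-value = sum of Bin(10,0.5) probabilities at or below the observed probability = 0.109375.
Step 5: alpha = 0.05. fail to reject H0.

n_eff = 10, pos = 8, neg = 2, p = 0.109375, fail to reject H0.


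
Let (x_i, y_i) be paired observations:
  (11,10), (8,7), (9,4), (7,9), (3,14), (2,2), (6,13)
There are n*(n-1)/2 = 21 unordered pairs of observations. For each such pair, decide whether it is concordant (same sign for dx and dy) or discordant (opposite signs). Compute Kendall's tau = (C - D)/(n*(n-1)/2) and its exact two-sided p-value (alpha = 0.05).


Step 1: Enumerate the 21 unordered pairs (i,j) with i<j and classify each by sign(x_j-x_i) * sign(y_j-y_i).
  (1,2):dx=-3,dy=-3->C; (1,3):dx=-2,dy=-6->C; (1,4):dx=-4,dy=-1->C; (1,5):dx=-8,dy=+4->D
  (1,6):dx=-9,dy=-8->C; (1,7):dx=-5,dy=+3->D; (2,3):dx=+1,dy=-3->D; (2,4):dx=-1,dy=+2->D
  (2,5):dx=-5,dy=+7->D; (2,6):dx=-6,dy=-5->C; (2,7):dx=-2,dy=+6->D; (3,4):dx=-2,dy=+5->D
  (3,5):dx=-6,dy=+10->D; (3,6):dx=-7,dy=-2->C; (3,7):dx=-3,dy=+9->D; (4,5):dx=-4,dy=+5->D
  (4,6):dx=-5,dy=-7->C; (4,7):dx=-1,dy=+4->D; (5,6):dx=-1,dy=-12->C; (5,7):dx=+3,dy=-1->D
  (6,7):dx=+4,dy=+11->C
Step 2: C = 9, D = 12, total pairs = 21.
Step 3: tau = (C - D)/(n(n-1)/2) = (9 - 12)/21 = -0.142857.
Step 4: Exact two-sided p-value (enumerate n! = 5040 permutations of y under H0): p = 0.772619.
Step 5: alpha = 0.05. fail to reject H0.

tau_b = -0.1429 (C=9, D=12), p = 0.772619, fail to reject H0.


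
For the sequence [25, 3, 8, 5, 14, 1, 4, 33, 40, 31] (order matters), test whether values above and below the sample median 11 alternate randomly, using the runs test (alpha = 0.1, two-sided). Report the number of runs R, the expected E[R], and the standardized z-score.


Step 1: Compute median = 11; label A = above, B = below.
Labels in order: ABBBABBAAA  (n_A = 5, n_B = 5)
Step 2: Count runs R = 5.
Step 3: Under H0 (random ordering), E[R] = 2*n_A*n_B/(n_A+n_B) + 1 = 2*5*5/10 + 1 = 6.0000.
        Var[R] = 2*n_A*n_B*(2*n_A*n_B - n_A - n_B) / ((n_A+n_B)^2 * (n_A+n_B-1)) = 2000/900 = 2.2222.
        SD[R] = 1.4907.
Step 4: Continuity-corrected z = (R + 0.5 - E[R]) / SD[R] = (5 + 0.5 - 6.0000) / 1.4907 = -0.3354.
Step 5: Two-sided p-value via normal approximation = 2*(1 - Phi(|z|)) = 0.737316.
Step 6: alpha = 0.1. fail to reject H0.

R = 5, z = -0.3354, p = 0.737316, fail to reject H0.


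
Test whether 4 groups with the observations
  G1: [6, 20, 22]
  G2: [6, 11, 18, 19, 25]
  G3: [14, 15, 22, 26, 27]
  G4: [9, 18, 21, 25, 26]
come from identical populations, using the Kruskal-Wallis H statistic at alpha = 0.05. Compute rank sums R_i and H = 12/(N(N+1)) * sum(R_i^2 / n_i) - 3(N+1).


Step 1: Combine all N = 18 observations and assign midranks.
sorted (value, group, rank): (6,G1,1.5), (6,G2,1.5), (9,G4,3), (11,G2,4), (14,G3,5), (15,G3,6), (18,G2,7.5), (18,G4,7.5), (19,G2,9), (20,G1,10), (21,G4,11), (22,G1,12.5), (22,G3,12.5), (25,G2,14.5), (25,G4,14.5), (26,G3,16.5), (26,G4,16.5), (27,G3,18)
Step 2: Sum ranks within each group.
R_1 = 24 (n_1 = 3)
R_2 = 36.5 (n_2 = 5)
R_3 = 58 (n_3 = 5)
R_4 = 52.5 (n_4 = 5)
Step 3: H = 12/(N(N+1)) * sum(R_i^2/n_i) - 3(N+1)
     = 12/(18*19) * (24^2/3 + 36.5^2/5 + 58^2/5 + 52.5^2/5) - 3*19
     = 0.035088 * 1682.5 - 57
     = 2.035088.
Step 4: Ties present; correction factor C = 1 - 30/(18^3 - 18) = 0.994840. Corrected H = 2.035088 / 0.994840 = 2.045643.
Step 5: Under H0, H ~ chi^2(3); p-value = 0.562988.
Step 6: alpha = 0.05. fail to reject H0.

H = 2.0456, df = 3, p = 0.562988, fail to reject H0.


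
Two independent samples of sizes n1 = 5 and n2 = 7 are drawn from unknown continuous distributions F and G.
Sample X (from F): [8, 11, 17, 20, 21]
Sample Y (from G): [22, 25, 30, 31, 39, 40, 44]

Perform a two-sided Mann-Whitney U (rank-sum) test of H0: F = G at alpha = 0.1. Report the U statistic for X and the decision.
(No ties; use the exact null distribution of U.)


Step 1: Combine and sort all 12 observations; assign midranks.
sorted (value, group): (8,X), (11,X), (17,X), (20,X), (21,X), (22,Y), (25,Y), (30,Y), (31,Y), (39,Y), (40,Y), (44,Y)
ranks: 8->1, 11->2, 17->3, 20->4, 21->5, 22->6, 25->7, 30->8, 31->9, 39->10, 40->11, 44->12
Step 2: Rank sum for X: R1 = 1 + 2 + 3 + 4 + 5 = 15.
Step 3: U_X = R1 - n1(n1+1)/2 = 15 - 5*6/2 = 15 - 15 = 0.
       U_Y = n1*n2 - U_X = 35 - 0 = 35.
Step 4: No ties, so the exact null distribution of U (based on enumerating the C(12,5) = 792 equally likely rank assignments) gives the two-sided p-value.
Step 5: p-value = 0.002525; compare to alpha = 0.1. reject H0.

U_X = 0, p = 0.002525, reject H0 at alpha = 0.1.


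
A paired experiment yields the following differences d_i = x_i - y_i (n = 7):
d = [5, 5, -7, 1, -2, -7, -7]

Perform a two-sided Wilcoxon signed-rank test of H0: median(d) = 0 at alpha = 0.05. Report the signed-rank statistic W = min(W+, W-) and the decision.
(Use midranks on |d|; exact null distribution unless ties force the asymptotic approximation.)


Step 1: Drop any zero differences (none here) and take |d_i|.
|d| = [5, 5, 7, 1, 2, 7, 7]
Step 2: Midrank |d_i| (ties get averaged ranks).
ranks: |5|->3.5, |5|->3.5, |7|->6, |1|->1, |2|->2, |7|->6, |7|->6
Step 3: Attach original signs; sum ranks with positive sign and with negative sign.
W+ = 3.5 + 3.5 + 1 = 8
W- = 6 + 2 + 6 + 6 = 20
(Check: W+ + W- = 28 should equal n(n+1)/2 = 28.)
Step 4: Test statistic W = min(W+, W-) = 8.
Step 5: Ties in |d|, so use the tie-corrected normal approximation.
        E[W] = n(n+1)/4 = 7*8/4 = 14.
        Tie groups: |d|=5 (t=2), |d|=7 (t=3); sum(t^3 - t) = 30.
        Var[W] = n(n+1)(2n+1)/24 - sum(t^3-t)/48 = 840/24 - 30/48 = 34.375.
        z = (W - E[W]) / sqrt(Var[W]) = (8 - 14) / 5.8630 = -1.0234.
        Two-sided p = 2*Phi(z) = 0.306136.
Step 6: alpha = 0.05. fail to reject H0.

W+ = 8, W- = 20, W = min = 8, p = 0.306136, fail to reject H0.


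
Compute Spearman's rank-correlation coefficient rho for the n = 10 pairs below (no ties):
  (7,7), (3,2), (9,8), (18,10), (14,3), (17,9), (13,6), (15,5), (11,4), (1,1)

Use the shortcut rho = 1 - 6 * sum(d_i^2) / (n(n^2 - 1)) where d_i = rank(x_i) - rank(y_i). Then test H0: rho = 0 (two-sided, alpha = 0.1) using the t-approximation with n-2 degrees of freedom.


Step 1: Rank x and y separately (midranks; no ties here).
rank(x): 7->3, 3->2, 9->4, 18->10, 14->7, 17->9, 13->6, 15->8, 11->5, 1->1
rank(y): 7->7, 2->2, 8->8, 10->10, 3->3, 9->9, 6->6, 5->5, 4->4, 1->1
Step 2: d_i = R_x(i) - R_y(i); compute d_i^2.
  (3-7)^2=16, (2-2)^2=0, (4-8)^2=16, (10-10)^2=0, (7-3)^2=16, (9-9)^2=0, (6-6)^2=0, (8-5)^2=9, (5-4)^2=1, (1-1)^2=0
sum(d^2) = 58.
Step 3: rho = 1 - 6*58 / (10*(10^2 - 1)) = 1 - 348/990 = 0.648485.
Step 4: Under H0, t = rho * sqrt((n-2)/(1-rho^2)) = 2.4095 ~ t(8).
Step 5: Two-sided p-value from the t-distribution with 8 df = 0.042540.
Step 6: alpha = 0.1. reject H0.

rho = 0.6485, p = 0.042540, reject H0 at alpha = 0.1.


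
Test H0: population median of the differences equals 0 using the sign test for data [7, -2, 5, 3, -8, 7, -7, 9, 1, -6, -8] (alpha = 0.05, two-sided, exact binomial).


Step 1: Discard zero differences. Original n = 11; n_eff = number of nonzero differences = 11.
Nonzero differences (with sign): +7, -2, +5, +3, -8, +7, -7, +9, +1, -6, -8
Step 2: Count signs: positive = 6, negative = 5.
Step 3: Under H0: P(positive) = 0.5, so the number of positives S ~ Bin(11, 0.5).
Step 4: Two-sided exact p-value = sum of Bin(11,0.5) probabilities at or below the observed probability = 1.000000.
Step 5: alpha = 0.05. fail to reject H0.

n_eff = 11, pos = 6, neg = 5, p = 1.000000, fail to reject H0.


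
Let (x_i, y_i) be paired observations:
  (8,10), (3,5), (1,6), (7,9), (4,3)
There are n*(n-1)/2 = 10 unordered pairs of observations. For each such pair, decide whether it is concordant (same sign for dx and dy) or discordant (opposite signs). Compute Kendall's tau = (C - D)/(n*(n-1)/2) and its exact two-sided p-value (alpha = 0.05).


Step 1: Enumerate the 10 unordered pairs (i,j) with i<j and classify each by sign(x_j-x_i) * sign(y_j-y_i).
  (1,2):dx=-5,dy=-5->C; (1,3):dx=-7,dy=-4->C; (1,4):dx=-1,dy=-1->C; (1,5):dx=-4,dy=-7->C
  (2,3):dx=-2,dy=+1->D; (2,4):dx=+4,dy=+4->C; (2,5):dx=+1,dy=-2->D; (3,4):dx=+6,dy=+3->C
  (3,5):dx=+3,dy=-3->D; (4,5):dx=-3,dy=-6->C
Step 2: C = 7, D = 3, total pairs = 10.
Step 3: tau = (C - D)/(n(n-1)/2) = (7 - 3)/10 = 0.400000.
Step 4: Exact two-sided p-value (enumerate n! = 120 permutations of y under H0): p = 0.483333.
Step 5: alpha = 0.05. fail to reject H0.

tau_b = 0.4000 (C=7, D=3), p = 0.483333, fail to reject H0.


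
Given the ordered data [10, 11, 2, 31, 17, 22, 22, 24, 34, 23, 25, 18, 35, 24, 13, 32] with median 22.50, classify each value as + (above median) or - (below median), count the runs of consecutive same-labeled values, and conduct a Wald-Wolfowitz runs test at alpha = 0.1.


Step 1: Compute median = 22.50; label A = above, B = below.
Labels in order: BBBABBBAAAABAABA  (n_A = 8, n_B = 8)
Step 2: Count runs R = 8.
Step 3: Under H0 (random ordering), E[R] = 2*n_A*n_B/(n_A+n_B) + 1 = 2*8*8/16 + 1 = 9.0000.
        Var[R] = 2*n_A*n_B*(2*n_A*n_B - n_A - n_B) / ((n_A+n_B)^2 * (n_A+n_B-1)) = 14336/3840 = 3.7333.
        SD[R] = 1.9322.
Step 4: Continuity-corrected z = (R + 0.5 - E[R]) / SD[R] = (8 + 0.5 - 9.0000) / 1.9322 = -0.2588.
Step 5: Two-sided p-value via normal approximation = 2*(1 - Phi(|z|)) = 0.795809.
Step 6: alpha = 0.1. fail to reject H0.

R = 8, z = -0.2588, p = 0.795809, fail to reject H0.
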